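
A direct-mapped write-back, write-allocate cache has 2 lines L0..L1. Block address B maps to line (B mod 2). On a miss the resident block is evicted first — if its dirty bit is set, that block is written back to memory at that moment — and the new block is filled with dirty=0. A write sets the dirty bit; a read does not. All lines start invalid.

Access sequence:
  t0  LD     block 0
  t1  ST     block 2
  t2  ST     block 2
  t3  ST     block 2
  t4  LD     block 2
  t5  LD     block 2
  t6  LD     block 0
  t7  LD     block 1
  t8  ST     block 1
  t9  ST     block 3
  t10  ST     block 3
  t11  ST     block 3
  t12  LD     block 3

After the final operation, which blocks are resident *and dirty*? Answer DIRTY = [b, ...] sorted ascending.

DIRTY = [3]

0: R B0 → L0 miss [-]
1: W B2 → L0 miss [D]
2: W B2 → L0 hit [D]
3: W B2 → L0 hit [D]
4: R B2 → L0 hit [D]
5: R B2 → L0 hit [D]
6: R B0 → L0 miss wb→B2 [-]
7: R B1 → L1 miss [-]
8: W B1 → L1 hit [D]
9: W B3 → L1 miss wb→B1 [D]
10: W B3 → L1 hit [D]
11: W B3 → L1 hit [D]
12: R B3 → L1 hit [D]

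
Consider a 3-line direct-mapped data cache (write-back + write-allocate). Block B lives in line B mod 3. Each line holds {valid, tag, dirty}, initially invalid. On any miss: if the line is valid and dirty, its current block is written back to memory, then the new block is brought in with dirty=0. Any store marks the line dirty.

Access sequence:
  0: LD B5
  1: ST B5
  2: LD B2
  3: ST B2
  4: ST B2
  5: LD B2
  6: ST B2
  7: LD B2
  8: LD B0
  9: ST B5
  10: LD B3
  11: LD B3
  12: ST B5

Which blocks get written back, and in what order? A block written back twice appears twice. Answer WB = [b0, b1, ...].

  0 | R B5 → L2 miss [-]
  1 | W B5 → L2 hit [D]
  2 | R B2 → L2 miss wb→B5 [-]
  3 | W B2 → L2 hit [D]
  4 | W B2 → L2 hit [D]
  5 | R B2 → L2 hit [D]
  6 | W B2 → L2 hit [D]
  7 | R B2 → L2 hit [D]
  8 | R B0 → L0 miss [-]
  9 | W B5 → L2 miss wb→B2 [D]
  10 | R B3 → L0 miss [-]
  11 | R B3 → L0 hit [-]
  12 | W B5 → L2 hit [D]

WB = [5, 2]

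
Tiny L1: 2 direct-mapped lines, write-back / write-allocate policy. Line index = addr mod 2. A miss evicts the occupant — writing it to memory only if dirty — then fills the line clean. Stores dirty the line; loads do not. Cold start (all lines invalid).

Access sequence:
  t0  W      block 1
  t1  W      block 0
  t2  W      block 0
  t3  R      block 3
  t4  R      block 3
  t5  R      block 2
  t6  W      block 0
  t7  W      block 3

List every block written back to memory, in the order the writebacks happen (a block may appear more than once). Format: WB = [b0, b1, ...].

WB = [1, 0]

0: W B1 → L1 miss [D]
1: W B0 → L0 miss [D]
2: W B0 → L0 hit [D]
3: R B3 → L1 miss wb→B1 [-]
4: R B3 → L1 hit [-]
5: R B2 → L0 miss wb→B0 [-]
6: W B0 → L0 miss [D]
7: W B3 → L1 hit [D]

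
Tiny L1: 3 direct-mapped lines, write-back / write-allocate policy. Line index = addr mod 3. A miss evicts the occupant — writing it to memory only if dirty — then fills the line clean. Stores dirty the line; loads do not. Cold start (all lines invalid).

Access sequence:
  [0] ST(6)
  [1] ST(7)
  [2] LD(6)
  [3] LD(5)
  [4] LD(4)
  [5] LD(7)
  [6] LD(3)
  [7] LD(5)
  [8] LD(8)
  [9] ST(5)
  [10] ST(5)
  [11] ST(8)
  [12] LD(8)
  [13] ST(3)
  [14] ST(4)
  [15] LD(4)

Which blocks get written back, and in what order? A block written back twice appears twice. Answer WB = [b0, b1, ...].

WB = [7, 6, 5]

0: W B6 → L0 miss [D]
1: W B7 → L1 miss [D]
2: R B6 → L0 hit [D]
3: R B5 → L2 miss [-]
4: R B4 → L1 miss wb→B7 [-]
5: R B7 → L1 miss [-]
6: R B3 → L0 miss wb→B6 [-]
7: R B5 → L2 hit [-]
8: R B8 → L2 miss [-]
9: W B5 → L2 miss [D]
10: W B5 → L2 hit [D]
11: W B8 → L2 miss wb→B5 [D]
12: R B8 → L2 hit [D]
13: W B3 → L0 hit [D]
14: W B4 → L1 miss [D]
15: R B4 → L1 hit [D]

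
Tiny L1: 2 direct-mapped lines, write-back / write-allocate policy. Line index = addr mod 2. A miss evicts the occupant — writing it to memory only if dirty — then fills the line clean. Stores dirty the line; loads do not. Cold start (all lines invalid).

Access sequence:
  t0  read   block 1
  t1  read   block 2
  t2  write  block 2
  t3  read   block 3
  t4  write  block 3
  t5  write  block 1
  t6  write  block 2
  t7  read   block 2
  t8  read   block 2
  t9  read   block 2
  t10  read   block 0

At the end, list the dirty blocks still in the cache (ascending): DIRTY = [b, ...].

DIRTY = [1]

  0 | R B1 → L1 miss [-]
  1 | R B2 → L0 miss [-]
  2 | W B2 → L0 hit [D]
  3 | R B3 → L1 miss [-]
  4 | W B3 → L1 hit [D]
  5 | W B1 → L1 miss wb→B3 [D]
  6 | W B2 → L0 hit [D]
  7 | R B2 → L0 hit [D]
  8 | R B2 → L0 hit [D]
  9 | R B2 → L0 hit [D]
  10 | R B0 → L0 miss wb→B2 [-]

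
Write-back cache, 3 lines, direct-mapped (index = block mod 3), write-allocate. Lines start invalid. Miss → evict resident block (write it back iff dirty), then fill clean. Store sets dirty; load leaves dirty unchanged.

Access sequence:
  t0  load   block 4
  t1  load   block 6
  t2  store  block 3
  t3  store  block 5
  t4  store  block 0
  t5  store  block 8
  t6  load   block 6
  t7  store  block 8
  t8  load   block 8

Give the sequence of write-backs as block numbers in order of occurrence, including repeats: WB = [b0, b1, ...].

WB = [3, 5, 0]

0: R B4 -> L1 miss  d=-]
1: R B6 -> L0 miss  d=-]
2: W B3 -> L0 miss  d=D]
3: W B5 -> L2 miss  d=D]
4: W B0 -> L0 miss wb->B3  d=D]
5: W B8 -> L2 miss wb->B5  d=D]
6: R B6 -> L0 miss wb->B0  d=-]
7: W B8 -> L2 hit  d=D]
8: R B8 -> L2 hit  d=D]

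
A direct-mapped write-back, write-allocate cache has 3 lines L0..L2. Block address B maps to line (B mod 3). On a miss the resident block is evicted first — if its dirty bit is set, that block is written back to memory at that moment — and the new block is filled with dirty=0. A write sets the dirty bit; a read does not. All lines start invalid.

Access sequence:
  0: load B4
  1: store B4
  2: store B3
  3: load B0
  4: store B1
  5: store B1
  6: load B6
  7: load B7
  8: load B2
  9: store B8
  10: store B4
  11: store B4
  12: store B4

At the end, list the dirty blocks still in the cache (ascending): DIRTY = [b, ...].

DIRTY = [4, 8]

0: R B4 -> L1 miss  d=-]
1: W B4 -> L1 hit  d=D]
2: W B3 -> L0 miss  d=D]
3: R B0 -> L0 miss wb->B3  d=-]
4: W B1 -> L1 miss wb->B4  d=D]
5: W B1 -> L1 hit  d=D]
6: R B6 -> L0 miss  d=-]
7: R B7 -> L1 miss wb->B1  d=-]
8: R B2 -> L2 miss  d=-]
9: W B8 -> L2 miss  d=D]
10: W B4 -> L1 miss  d=D]
11: W B4 -> L1 hit  d=D]
12: W B4 -> L1 hit  d=D]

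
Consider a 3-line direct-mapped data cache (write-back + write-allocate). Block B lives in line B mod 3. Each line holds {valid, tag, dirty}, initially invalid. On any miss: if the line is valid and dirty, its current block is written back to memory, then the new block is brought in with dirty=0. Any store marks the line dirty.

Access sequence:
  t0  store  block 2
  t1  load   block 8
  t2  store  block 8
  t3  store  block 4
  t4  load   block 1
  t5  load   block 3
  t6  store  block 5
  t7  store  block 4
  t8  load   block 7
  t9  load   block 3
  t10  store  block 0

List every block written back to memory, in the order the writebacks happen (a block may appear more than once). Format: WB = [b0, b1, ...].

0: W B2 -> L2 miss  d=D]
1: R B8 -> L2 miss wb->B2  d=-]
2: W B8 -> L2 hit  d=D]
3: W B4 -> L1 miss  d=D]
4: R B1 -> L1 miss wb->B4  d=-]
5: R B3 -> L0 miss  d=-]
6: W B5 -> L2 miss wb->B8  d=D]
7: W B4 -> L1 miss  d=D]
8: R B7 -> L1 miss wb->B4  d=-]
9: R B3 -> L0 hit  d=-]
10: W B0 -> L0 miss  d=D]

WB = [2, 4, 8, 4]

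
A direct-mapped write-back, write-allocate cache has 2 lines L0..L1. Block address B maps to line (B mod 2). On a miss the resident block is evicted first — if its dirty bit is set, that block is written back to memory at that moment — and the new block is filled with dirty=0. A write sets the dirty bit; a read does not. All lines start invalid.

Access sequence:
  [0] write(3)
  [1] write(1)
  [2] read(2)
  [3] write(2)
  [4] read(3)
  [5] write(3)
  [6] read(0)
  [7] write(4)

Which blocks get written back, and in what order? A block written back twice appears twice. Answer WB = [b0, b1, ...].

WB = [3, 1, 2]

  0 | W B3 → L1 miss [D]
  1 | W B1 → L1 miss wb→B3 [D]
  2 | R B2 → L0 miss [-]
  3 | W B2 → L0 hit [D]
  4 | R B3 → L1 miss wb→B1 [-]
  5 | W B3 → L1 hit [D]
  6 | R B0 → L0 miss wb→B2 [-]
  7 | W B4 → L0 miss [D]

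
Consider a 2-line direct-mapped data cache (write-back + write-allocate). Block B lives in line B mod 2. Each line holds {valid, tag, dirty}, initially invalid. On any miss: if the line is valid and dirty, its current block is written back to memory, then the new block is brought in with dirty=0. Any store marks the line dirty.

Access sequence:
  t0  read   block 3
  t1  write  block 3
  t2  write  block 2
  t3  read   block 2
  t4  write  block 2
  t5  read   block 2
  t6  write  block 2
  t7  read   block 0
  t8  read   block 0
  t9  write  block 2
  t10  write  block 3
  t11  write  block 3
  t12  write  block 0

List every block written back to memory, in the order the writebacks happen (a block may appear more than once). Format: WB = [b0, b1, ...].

WB = [2, 2]

  0 | R B3 → L1 miss [-]
  1 | W B3 → L1 hit [D]
  2 | W B2 → L0 miss [D]
  3 | R B2 → L0 hit [D]
  4 | W B2 → L0 hit [D]
  5 | R B2 → L0 hit [D]
  6 | W B2 → L0 hit [D]
  7 | R B0 → L0 miss wb→B2 [-]
  8 | R B0 → L0 hit [-]
  9 | W B2 → L0 miss [D]
  10 | W B3 → L1 hit [D]
  11 | W B3 → L1 hit [D]
  12 | W B0 → L0 miss wb→B2 [D]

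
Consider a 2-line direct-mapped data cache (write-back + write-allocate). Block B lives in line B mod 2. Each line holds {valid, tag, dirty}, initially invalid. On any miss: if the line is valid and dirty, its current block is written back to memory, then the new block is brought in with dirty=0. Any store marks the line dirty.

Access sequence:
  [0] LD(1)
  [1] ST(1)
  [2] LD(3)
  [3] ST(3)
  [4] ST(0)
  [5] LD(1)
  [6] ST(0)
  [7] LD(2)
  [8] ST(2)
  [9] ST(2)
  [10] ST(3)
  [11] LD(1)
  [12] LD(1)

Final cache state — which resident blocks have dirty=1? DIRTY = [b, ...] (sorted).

DIRTY = [2]

0: R B1 -> L1 miss  d=-]
1: W B1 -> L1 hit  d=D]
2: R B3 -> L1 miss wb->B1  d=-]
3: W B3 -> L1 hit  d=D]
4: W B0 -> L0 miss  d=D]
5: R B1 -> L1 miss wb->B3  d=-]
6: W B0 -> L0 hit  d=D]
7: R B2 -> L0 miss wb->B0  d=-]
8: W B2 -> L0 hit  d=D]
9: W B2 -> L0 hit  d=D]
10: W B3 -> L1 miss  d=D]
11: R B1 -> L1 miss wb->B3  d=-]
12: R B1 -> L1 hit  d=-]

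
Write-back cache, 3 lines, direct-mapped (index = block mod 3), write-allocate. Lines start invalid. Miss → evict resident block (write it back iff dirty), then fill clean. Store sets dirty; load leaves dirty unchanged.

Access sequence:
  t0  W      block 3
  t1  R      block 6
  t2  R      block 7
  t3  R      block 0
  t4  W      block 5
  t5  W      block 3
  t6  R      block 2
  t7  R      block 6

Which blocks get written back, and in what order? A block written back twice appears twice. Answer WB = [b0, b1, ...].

0: W B3 -> L0 miss  d=D]
1: R B6 -> L0 miss wb->B3  d=-]
2: R B7 -> L1 miss  d=-]
3: R B0 -> L0 miss  d=-]
4: W B5 -> L2 miss  d=D]
5: W B3 -> L0 miss  d=D]
6: R B2 -> L2 miss wb->B5  d=-]
7: R B6 -> L0 miss wb->B3  d=-]

WB = [3, 5, 3]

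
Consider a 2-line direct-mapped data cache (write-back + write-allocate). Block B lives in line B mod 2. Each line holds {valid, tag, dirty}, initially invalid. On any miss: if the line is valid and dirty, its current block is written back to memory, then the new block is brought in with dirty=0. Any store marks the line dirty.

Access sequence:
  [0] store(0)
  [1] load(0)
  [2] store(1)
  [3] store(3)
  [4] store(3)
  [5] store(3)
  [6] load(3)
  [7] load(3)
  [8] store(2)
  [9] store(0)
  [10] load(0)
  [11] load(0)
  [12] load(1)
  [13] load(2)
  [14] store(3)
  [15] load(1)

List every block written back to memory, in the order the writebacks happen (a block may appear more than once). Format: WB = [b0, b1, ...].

WB = [1, 0, 2, 3, 0, 3]

0: W B0 -> L0 miss  d=D]
1: R B0 -> L0 hit  d=D]
2: W B1 -> L1 miss  d=D]
3: W B3 -> L1 miss wb->B1  d=D]
4: W B3 -> L1 hit  d=D]
5: W B3 -> L1 hit  d=D]
6: R B3 -> L1 hit  d=D]
7: R B3 -> L1 hit  d=D]
8: W B2 -> L0 miss wb->B0  d=D]
9: W B0 -> L0 miss wb->B2  d=D]
10: R B0 -> L0 hit  d=D]
11: R B0 -> L0 hit  d=D]
12: R B1 -> L1 miss wb->B3  d=-]
13: R B2 -> L0 miss wb->B0  d=-]
14: W B3 -> L1 miss  d=D]
15: R B1 -> L1 miss wb->B3  d=-]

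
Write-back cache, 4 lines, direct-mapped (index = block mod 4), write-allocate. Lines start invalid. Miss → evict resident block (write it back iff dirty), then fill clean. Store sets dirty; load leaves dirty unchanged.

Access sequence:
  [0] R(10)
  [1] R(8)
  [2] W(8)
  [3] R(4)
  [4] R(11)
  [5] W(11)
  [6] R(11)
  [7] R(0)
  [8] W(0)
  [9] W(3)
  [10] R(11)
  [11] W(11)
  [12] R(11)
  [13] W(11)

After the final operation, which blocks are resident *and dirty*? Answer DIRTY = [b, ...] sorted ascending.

  0 | R B10 → L2 miss [-]
  1 | R B8 → L0 miss [-]
  2 | W B8 → L0 hit [D]
  3 | R B4 → L0 miss wb→B8 [-]
  4 | R B11 → L3 miss [-]
  5 | W B11 → L3 hit [D]
  6 | R B11 → L3 hit [D]
  7 | R B0 → L0 miss [-]
  8 | W B0 → L0 hit [D]
  9 | W B3 → L3 miss wb→B11 [D]
  10 | R B11 → L3 miss wb→B3 [-]
  11 | W B11 → L3 hit [D]
  12 | R B11 → L3 hit [D]
  13 | W B11 → L3 hit [D]

DIRTY = [0, 11]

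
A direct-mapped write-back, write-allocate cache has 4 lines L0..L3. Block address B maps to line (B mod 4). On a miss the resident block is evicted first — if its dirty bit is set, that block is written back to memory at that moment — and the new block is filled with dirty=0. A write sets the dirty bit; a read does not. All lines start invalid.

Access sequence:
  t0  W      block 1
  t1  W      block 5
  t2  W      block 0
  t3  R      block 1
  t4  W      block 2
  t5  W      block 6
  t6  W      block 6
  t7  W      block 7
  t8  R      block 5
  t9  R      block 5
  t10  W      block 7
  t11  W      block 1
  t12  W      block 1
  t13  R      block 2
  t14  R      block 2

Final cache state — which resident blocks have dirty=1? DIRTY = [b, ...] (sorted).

DIRTY = [0, 1, 7]

  0 | W B1 → L1 miss [D]
  1 | W B5 → L1 miss wb→B1 [D]
  2 | W B0 → L0 miss [D]
  3 | R B1 → L1 miss wb→B5 [-]
  4 | W B2 → L2 miss [D]
  5 | W B6 → L2 miss wb→B2 [D]
  6 | W B6 → L2 hit [D]
  7 | W B7 → L3 miss [D]
  8 | R B5 → L1 miss [-]
  9 | R B5 → L1 hit [-]
  10 | W B7 → L3 hit [D]
  11 | W B1 → L1 miss [D]
  12 | W B1 → L1 hit [D]
  13 | R B2 → L2 miss wb→B6 [-]
  14 | R B2 → L2 hit [-]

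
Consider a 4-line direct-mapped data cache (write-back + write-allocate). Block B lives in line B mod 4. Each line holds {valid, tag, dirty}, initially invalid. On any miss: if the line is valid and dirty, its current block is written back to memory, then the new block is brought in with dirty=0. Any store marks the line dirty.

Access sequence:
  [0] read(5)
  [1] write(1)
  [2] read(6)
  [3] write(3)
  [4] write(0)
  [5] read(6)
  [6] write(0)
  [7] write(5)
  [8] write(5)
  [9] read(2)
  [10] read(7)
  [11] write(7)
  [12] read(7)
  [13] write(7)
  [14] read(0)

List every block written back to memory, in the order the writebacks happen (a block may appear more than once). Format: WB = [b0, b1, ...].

  0 | R B5 → L1 miss [-]
  1 | W B1 → L1 miss [D]
  2 | R B6 → L2 miss [-]
  3 | W B3 → L3 miss [D]
  4 | W B0 → L0 miss [D]
  5 | R B6 → L2 hit [-]
  6 | W B0 → L0 hit [D]
  7 | W B5 → L1 miss wb→B1 [D]
  8 | W B5 → L1 hit [D]
  9 | R B2 → L2 miss [-]
  10 | R B7 → L3 miss wb→B3 [-]
  11 | W B7 → L3 hit [D]
  12 | R B7 → L3 hit [D]
  13 | W B7 → L3 hit [D]
  14 | R B0 → L0 hit [D]

WB = [1, 3]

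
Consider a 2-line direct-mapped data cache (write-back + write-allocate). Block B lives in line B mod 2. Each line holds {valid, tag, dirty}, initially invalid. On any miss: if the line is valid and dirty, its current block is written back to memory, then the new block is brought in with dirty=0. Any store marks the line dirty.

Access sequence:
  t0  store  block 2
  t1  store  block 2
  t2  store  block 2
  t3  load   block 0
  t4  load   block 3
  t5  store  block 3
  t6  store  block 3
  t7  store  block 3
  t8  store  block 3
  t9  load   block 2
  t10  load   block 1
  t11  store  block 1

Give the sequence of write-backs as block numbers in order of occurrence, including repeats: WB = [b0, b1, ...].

WB = [2, 3]

0: W B2 → L0 miss [D]
1: W B2 → L0 hit [D]
2: W B2 → L0 hit [D]
3: R B0 → L0 miss wb→B2 [-]
4: R B3 → L1 miss [-]
5: W B3 → L1 hit [D]
6: W B3 → L1 hit [D]
7: W B3 → L1 hit [D]
8: W B3 → L1 hit [D]
9: R B2 → L0 miss [-]
10: R B1 → L1 miss wb→B3 [-]
11: W B1 → L1 hit [D]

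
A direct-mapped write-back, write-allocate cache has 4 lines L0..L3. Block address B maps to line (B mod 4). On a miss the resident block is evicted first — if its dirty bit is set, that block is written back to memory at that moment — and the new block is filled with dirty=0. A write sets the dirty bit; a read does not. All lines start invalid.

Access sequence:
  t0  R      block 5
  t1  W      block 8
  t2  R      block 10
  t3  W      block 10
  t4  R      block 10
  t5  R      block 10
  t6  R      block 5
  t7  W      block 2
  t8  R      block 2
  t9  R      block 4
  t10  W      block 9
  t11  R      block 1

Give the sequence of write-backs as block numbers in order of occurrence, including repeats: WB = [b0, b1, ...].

WB = [10, 8, 9]

0: R B5 → L1 miss [-]
1: W B8 → L0 miss [D]
2: R B10 → L2 miss [-]
3: W B10 → L2 hit [D]
4: R B10 → L2 hit [D]
5: R B10 → L2 hit [D]
6: R B5 → L1 hit [-]
7: W B2 → L2 miss wb→B10 [D]
8: R B2 → L2 hit [D]
9: R B4 → L0 miss wb→B8 [-]
10: W B9 → L1 miss [D]
11: R B1 → L1 miss wb→B9 [-]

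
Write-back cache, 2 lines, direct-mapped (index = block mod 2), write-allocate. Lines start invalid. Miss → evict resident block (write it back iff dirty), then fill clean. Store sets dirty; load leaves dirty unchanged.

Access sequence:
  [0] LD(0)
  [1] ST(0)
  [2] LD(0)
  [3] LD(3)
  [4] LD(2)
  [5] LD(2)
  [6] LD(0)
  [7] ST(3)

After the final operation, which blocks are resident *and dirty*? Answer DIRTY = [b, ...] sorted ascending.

DIRTY = [3]

0: R B0 -> L0 miss  d=-]
1: W B0 -> L0 hit  d=D]
2: R B0 -> L0 hit  d=D]
3: R B3 -> L1 miss  d=-]
4: R B2 -> L0 miss wb->B0  d=-]
5: R B2 -> L0 hit  d=-]
6: R B0 -> L0 miss  d=-]
7: W B3 -> L1 hit  d=D]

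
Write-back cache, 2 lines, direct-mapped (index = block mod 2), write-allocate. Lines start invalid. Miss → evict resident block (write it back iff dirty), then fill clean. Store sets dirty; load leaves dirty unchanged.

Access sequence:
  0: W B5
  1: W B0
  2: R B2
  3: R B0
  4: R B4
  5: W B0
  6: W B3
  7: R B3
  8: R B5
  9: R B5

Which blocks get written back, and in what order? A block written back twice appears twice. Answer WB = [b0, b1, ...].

  0 | W B5 → L1 miss [D]
  1 | W B0 → L0 miss [D]
  2 | R B2 → L0 miss wb→B0 [-]
  3 | R B0 → L0 miss [-]
  4 | R B4 → L0 miss [-]
  5 | W B0 → L0 miss [D]
  6 | W B3 → L1 miss wb→B5 [D]
  7 | R B3 → L1 hit [D]
  8 | R B5 → L1 miss wb→B3 [-]
  9 | R B5 → L1 hit [-]

WB = [0, 5, 3]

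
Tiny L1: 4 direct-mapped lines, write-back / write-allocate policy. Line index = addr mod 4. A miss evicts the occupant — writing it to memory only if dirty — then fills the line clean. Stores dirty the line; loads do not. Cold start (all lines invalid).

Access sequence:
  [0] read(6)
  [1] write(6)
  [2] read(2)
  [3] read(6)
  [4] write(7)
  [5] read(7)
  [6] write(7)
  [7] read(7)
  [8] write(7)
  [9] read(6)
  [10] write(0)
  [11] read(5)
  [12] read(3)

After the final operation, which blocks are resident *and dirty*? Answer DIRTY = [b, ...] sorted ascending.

  0 | R B6 → L2 miss [-]
  1 | W B6 → L2 hit [D]
  2 | R B2 → L2 miss wb→B6 [-]
  3 | R B6 → L2 miss [-]
  4 | W B7 → L3 miss [D]
  5 | R B7 → L3 hit [D]
  6 | W B7 → L3 hit [D]
  7 | R B7 → L3 hit [D]
  8 | W B7 → L3 hit [D]
  9 | R B6 → L2 hit [-]
  10 | W B0 → L0 miss [D]
  11 | R B5 → L1 miss [-]
  12 | R B3 → L3 miss wb→B7 [-]

DIRTY = [0]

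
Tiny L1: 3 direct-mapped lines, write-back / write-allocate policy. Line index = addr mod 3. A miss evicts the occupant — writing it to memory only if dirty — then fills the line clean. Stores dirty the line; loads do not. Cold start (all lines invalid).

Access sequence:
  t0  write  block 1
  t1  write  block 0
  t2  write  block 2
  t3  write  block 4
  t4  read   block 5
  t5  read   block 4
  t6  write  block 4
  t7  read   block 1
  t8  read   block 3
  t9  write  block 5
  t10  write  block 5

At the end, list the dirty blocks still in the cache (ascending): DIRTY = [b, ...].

DIRTY = [5]

  0 | W B1 → L1 miss [D]
  1 | W B0 → L0 miss [D]
  2 | W B2 → L2 miss [D]
  3 | W B4 → L1 miss wb→B1 [D]
  4 | R B5 → L2 miss wb→B2 [-]
  5 | R B4 → L1 hit [D]
  6 | W B4 → L1 hit [D]
  7 | R B1 → L1 miss wb→B4 [-]
  8 | R B3 → L0 miss wb→B0 [-]
  9 | W B5 → L2 hit [D]
  10 | W B5 → L2 hit [D]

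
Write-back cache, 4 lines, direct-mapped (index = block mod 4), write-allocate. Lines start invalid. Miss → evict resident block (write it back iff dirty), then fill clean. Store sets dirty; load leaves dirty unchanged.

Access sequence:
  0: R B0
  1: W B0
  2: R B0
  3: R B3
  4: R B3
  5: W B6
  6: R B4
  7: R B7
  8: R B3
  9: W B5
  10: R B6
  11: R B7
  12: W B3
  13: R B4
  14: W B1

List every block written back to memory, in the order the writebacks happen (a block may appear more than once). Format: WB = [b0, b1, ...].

WB = [0, 5]

0: R B0 → L0 miss [-]
1: W B0 → L0 hit [D]
2: R B0 → L0 hit [D]
3: R B3 → L3 miss [-]
4: R B3 → L3 hit [-]
5: W B6 → L2 miss [D]
6: R B4 → L0 miss wb→B0 [-]
7: R B7 → L3 miss [-]
8: R B3 → L3 miss [-]
9: W B5 → L1 miss [D]
10: R B6 → L2 hit [D]
11: R B7 → L3 miss [-]
12: W B3 → L3 miss [D]
13: R B4 → L0 hit [-]
14: W B1 → L1 miss wb→B5 [D]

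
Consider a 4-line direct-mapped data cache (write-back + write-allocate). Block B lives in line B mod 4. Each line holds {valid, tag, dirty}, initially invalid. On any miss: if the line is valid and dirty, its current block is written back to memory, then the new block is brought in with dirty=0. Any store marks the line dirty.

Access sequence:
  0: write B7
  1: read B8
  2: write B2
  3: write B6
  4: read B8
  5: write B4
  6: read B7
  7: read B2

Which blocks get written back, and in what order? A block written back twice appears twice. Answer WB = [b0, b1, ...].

  0 | W B7 → L3 miss [D]
  1 | R B8 → L0 miss [-]
  2 | W B2 → L2 miss [D]
  3 | W B6 → L2 miss wb→B2 [D]
  4 | R B8 → L0 hit [-]
  5 | W B4 → L0 miss [D]
  6 | R B7 → L3 hit [D]
  7 | R B2 → L2 miss wb→B6 [-]

WB = [2, 6]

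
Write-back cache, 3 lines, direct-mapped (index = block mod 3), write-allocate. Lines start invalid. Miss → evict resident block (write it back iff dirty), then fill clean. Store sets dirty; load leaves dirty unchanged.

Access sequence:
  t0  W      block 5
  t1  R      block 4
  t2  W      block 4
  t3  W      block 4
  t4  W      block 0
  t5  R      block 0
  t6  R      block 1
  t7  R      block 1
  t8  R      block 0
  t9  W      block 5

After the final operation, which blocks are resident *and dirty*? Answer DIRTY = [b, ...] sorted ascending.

DIRTY = [0, 5]

0: W B5 -> L2 miss  d=D]
1: R B4 -> L1 miss  d=-]
2: W B4 -> L1 hit  d=D]
3: W B4 -> L1 hit  d=D]
4: W B0 -> L0 miss  d=D]
5: R B0 -> L0 hit  d=D]
6: R B1 -> L1 miss wb->B4  d=-]
7: R B1 -> L1 hit  d=-]
8: R B0 -> L0 hit  d=D]
9: W B5 -> L2 hit  d=D]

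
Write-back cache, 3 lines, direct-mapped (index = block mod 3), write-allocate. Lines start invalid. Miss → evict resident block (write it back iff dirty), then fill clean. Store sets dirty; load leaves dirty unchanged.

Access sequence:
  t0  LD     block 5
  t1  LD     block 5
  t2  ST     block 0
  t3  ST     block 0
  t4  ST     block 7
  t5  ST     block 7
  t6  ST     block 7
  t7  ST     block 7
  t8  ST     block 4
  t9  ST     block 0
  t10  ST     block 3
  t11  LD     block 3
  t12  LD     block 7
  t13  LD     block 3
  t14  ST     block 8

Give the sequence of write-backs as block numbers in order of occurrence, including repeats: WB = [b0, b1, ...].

  0 | R B5 → L2 miss [-]
  1 | R B5 → L2 hit [-]
  2 | W B0 → L0 miss [D]
  3 | W B0 → L0 hit [D]
  4 | W B7 → L1 miss [D]
  5 | W B7 → L1 hit [D]
  6 | W B7 → L1 hit [D]
  7 | W B7 → L1 hit [D]
  8 | W B4 → L1 miss wb→B7 [D]
  9 | W B0 → L0 hit [D]
  10 | W B3 → L0 miss wb→B0 [D]
  11 | R B3 → L0 hit [D]
  12 | R B7 → L1 miss wb→B4 [-]
  13 | R B3 → L0 hit [D]
  14 | W B8 → L2 miss [D]

WB = [7, 0, 4]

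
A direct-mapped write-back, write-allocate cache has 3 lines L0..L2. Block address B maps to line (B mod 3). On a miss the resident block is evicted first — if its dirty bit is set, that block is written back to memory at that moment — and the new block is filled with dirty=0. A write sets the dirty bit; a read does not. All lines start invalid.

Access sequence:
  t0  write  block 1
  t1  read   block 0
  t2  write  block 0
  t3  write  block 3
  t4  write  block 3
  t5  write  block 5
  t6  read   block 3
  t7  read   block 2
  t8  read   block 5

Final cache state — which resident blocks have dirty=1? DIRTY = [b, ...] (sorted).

DIRTY = [1, 3]

  0 | W B1 → L1 miss [D]
  1 | R B0 → L0 miss [-]
  2 | W B0 → L0 hit [D]
  3 | W B3 → L0 miss wb→B0 [D]
  4 | W B3 → L0 hit [D]
  5 | W B5 → L2 miss [D]
  6 | R B3 → L0 hit [D]
  7 | R B2 → L2 miss wb→B5 [-]
  8 | R B5 → L2 miss [-]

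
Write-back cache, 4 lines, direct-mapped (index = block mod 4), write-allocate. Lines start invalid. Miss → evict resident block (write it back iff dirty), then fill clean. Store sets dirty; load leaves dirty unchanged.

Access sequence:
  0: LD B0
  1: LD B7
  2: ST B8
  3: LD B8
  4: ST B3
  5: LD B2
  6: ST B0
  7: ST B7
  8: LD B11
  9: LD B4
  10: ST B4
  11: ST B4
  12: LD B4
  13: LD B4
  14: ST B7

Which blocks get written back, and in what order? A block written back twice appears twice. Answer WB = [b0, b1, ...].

WB = [8, 3, 7, 0]

  0 | R B0 → L0 miss [-]
  1 | R B7 → L3 miss [-]
  2 | W B8 → L0 miss [D]
  3 | R B8 → L0 hit [D]
  4 | W B3 → L3 miss [D]
  5 | R B2 → L2 miss [-]
  6 | W B0 → L0 miss wb→B8 [D]
  7 | W B7 → L3 miss wb→B3 [D]
  8 | R B11 → L3 miss wb→B7 [-]
  9 | R B4 → L0 miss wb→B0 [-]
  10 | W B4 → L0 hit [D]
  11 | W B4 → L0 hit [D]
  12 | R B4 → L0 hit [D]
  13 | R B4 → L0 hit [D]
  14 | W B7 → L3 miss [D]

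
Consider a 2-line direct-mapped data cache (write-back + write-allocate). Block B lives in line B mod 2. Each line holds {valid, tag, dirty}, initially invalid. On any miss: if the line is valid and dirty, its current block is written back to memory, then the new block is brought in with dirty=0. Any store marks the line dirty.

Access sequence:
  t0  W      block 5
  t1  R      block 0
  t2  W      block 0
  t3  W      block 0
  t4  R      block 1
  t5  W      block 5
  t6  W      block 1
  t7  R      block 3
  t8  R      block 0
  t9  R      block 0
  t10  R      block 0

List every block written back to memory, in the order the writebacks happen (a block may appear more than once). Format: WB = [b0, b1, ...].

WB = [5, 5, 1]

  0 | W B5 → L1 miss [D]
  1 | R B0 → L0 miss [-]
  2 | W B0 → L0 hit [D]
  3 | W B0 → L0 hit [D]
  4 | R B1 → L1 miss wb→B5 [-]
  5 | W B5 → L1 miss [D]
  6 | W B1 → L1 miss wb→B5 [D]
  7 | R B3 → L1 miss wb→B1 [-]
  8 | R B0 → L0 hit [D]
  9 | R B0 → L0 hit [D]
  10 | R B0 → L0 hit [D]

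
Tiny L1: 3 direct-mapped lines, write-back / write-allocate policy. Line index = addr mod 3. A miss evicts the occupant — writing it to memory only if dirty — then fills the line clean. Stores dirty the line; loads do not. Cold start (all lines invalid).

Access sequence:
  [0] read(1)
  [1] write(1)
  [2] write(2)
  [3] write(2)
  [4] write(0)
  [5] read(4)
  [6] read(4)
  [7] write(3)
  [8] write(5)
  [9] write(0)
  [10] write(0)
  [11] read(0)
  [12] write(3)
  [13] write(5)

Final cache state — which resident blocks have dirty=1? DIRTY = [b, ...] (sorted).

DIRTY = [3, 5]

0: R B1 -> L1 miss  d=-]
1: W B1 -> L1 hit  d=D]
2: W B2 -> L2 miss  d=D]
3: W B2 -> L2 hit  d=D]
4: W B0 -> L0 miss  d=D]
5: R B4 -> L1 miss wb->B1  d=-]
6: R B4 -> L1 hit  d=-]
7: W B3 -> L0 miss wb->B0  d=D]
8: W B5 -> L2 miss wb->B2  d=D]
9: W B0 -> L0 miss wb->B3  d=D]
10: W B0 -> L0 hit  d=D]
11: R B0 -> L0 hit  d=D]
12: W B3 -> L0 miss wb->B0  d=D]
13: W B5 -> L2 hit  d=D]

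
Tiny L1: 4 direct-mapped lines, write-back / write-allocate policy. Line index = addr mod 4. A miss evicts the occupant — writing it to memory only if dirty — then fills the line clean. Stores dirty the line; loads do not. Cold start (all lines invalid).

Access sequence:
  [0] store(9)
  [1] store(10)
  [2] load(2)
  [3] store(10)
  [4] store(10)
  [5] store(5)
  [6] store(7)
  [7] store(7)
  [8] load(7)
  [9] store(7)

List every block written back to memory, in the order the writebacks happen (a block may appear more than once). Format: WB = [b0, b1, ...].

0: W B9 → L1 miss [D]
1: W B10 → L2 miss [D]
2: R B2 → L2 miss wb→B10 [-]
3: W B10 → L2 miss [D]
4: W B10 → L2 hit [D]
5: W B5 → L1 miss wb→B9 [D]
6: W B7 → L3 miss [D]
7: W B7 → L3 hit [D]
8: R B7 → L3 hit [D]
9: W B7 → L3 hit [D]

WB = [10, 9]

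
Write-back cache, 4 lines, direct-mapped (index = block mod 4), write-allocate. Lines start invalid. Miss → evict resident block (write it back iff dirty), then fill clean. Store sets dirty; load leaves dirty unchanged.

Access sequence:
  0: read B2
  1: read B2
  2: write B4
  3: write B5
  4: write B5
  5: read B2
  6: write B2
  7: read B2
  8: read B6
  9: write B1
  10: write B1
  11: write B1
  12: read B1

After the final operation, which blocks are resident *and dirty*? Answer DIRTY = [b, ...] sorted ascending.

0: R B2 → L2 miss [-]
1: R B2 → L2 hit [-]
2: W B4 → L0 miss [D]
3: W B5 → L1 miss [D]
4: W B5 → L1 hit [D]
5: R B2 → L2 hit [-]
6: W B2 → L2 hit [D]
7: R B2 → L2 hit [D]
8: R B6 → L2 miss wb→B2 [-]
9: W B1 → L1 miss wb→B5 [D]
10: W B1 → L1 hit [D]
11: W B1 → L1 hit [D]
12: R B1 → L1 hit [D]

DIRTY = [1, 4]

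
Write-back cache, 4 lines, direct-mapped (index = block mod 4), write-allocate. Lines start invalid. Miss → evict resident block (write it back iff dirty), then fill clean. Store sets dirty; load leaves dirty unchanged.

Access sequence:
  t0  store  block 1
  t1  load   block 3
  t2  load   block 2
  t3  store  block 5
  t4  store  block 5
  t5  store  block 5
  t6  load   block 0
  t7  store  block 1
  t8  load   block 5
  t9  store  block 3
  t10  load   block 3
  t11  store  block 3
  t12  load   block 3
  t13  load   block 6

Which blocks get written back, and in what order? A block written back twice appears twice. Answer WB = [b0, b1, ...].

WB = [1, 5, 1]

0: W B1 -> L1 miss  d=D]
1: R B3 -> L3 miss  d=-]
2: R B2 -> L2 miss  d=-]
3: W B5 -> L1 miss wb->B1  d=D]
4: W B5 -> L1 hit  d=D]
5: W B5 -> L1 hit  d=D]
6: R B0 -> L0 miss  d=-]
7: W B1 -> L1 miss wb->B5  d=D]
8: R B5 -> L1 miss wb->B1  d=-]
9: W B3 -> L3 hit  d=D]
10: R B3 -> L3 hit  d=D]
11: W B3 -> L3 hit  d=D]
12: R B3 -> L3 hit  d=D]
13: R B6 -> L2 miss  d=-]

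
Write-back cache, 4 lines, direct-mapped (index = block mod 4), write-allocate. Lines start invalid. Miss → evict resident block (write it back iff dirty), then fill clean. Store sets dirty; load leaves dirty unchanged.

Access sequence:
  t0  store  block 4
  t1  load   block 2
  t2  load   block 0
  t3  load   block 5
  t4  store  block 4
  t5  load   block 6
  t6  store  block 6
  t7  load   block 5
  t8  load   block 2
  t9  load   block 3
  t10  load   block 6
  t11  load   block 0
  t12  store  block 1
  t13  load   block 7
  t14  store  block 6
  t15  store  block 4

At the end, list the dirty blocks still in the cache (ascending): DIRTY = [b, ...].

DIRTY = [1, 4, 6]

0: W B4 -> L0 miss  d=D]
1: R B2 -> L2 miss  d=-]
2: R B0 -> L0 miss wb->B4  d=-]
3: R B5 -> L1 miss  d=-]
4: W B4 -> L0 miss  d=D]
5: R B6 -> L2 miss  d=-]
6: W B6 -> L2 hit  d=D]
7: R B5 -> L1 hit  d=-]
8: R B2 -> L2 miss wb->B6  d=-]
9: R B3 -> L3 miss  d=-]
10: R B6 -> L2 miss  d=-]
11: R B0 -> L0 miss wb->B4  d=-]
12: W B1 -> L1 miss  d=D]
13: R B7 -> L3 miss  d=-]
14: W B6 -> L2 hit  d=D]
15: W B4 -> L0 miss  d=D]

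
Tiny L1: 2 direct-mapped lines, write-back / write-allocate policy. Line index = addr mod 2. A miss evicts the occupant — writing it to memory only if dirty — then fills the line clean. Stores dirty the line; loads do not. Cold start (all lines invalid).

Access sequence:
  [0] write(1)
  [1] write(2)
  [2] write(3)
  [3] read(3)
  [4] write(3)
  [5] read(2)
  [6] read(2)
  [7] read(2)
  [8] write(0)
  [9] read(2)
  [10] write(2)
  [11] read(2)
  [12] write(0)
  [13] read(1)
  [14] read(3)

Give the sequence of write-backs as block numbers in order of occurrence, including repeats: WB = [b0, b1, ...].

WB = [1, 2, 0, 2, 3]

  0 | W B1 → L1 miss [D]
  1 | W B2 → L0 miss [D]
  2 | W B3 → L1 miss wb→B1 [D]
  3 | R B3 → L1 hit [D]
  4 | W B3 → L1 hit [D]
  5 | R B2 → L0 hit [D]
  6 | R B2 → L0 hit [D]
  7 | R B2 → L0 hit [D]
  8 | W B0 → L0 miss wb→B2 [D]
  9 | R B2 → L0 miss wb→B0 [-]
  10 | W B2 → L0 hit [D]
  11 | R B2 → L0 hit [D]
  12 | W B0 → L0 miss wb→B2 [D]
  13 | R B1 → L1 miss wb→B3 [-]
  14 | R B3 → L1 miss [-]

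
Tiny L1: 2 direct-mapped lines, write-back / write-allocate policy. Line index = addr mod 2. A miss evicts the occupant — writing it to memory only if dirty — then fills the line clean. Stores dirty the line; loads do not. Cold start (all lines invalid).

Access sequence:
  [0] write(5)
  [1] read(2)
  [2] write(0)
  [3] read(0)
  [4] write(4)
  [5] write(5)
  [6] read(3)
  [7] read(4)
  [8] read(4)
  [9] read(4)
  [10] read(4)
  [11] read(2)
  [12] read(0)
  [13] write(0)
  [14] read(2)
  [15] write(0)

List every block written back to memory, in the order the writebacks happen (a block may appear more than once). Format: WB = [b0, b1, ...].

0: W B5 -> L1 miss  d=D]
1: R B2 -> L0 miss  d=-]
2: W B0 -> L0 miss  d=D]
3: R B0 -> L0 hit  d=D]
4: W B4 -> L0 miss wb->B0  d=D]
5: W B5 -> L1 hit  d=D]
6: R B3 -> L1 miss wb->B5  d=-]
7: R B4 -> L0 hit  d=D]
8: R B4 -> L0 hit  d=D]
9: R B4 -> L0 hit  d=D]
10: R B4 -> L0 hit  d=D]
11: R B2 -> L0 miss wb->B4  d=-]
12: R B0 -> L0 miss  d=-]
13: W B0 -> L0 hit  d=D]
14: R B2 -> L0 miss wb->B0  d=-]
15: W B0 -> L0 miss  d=D]

WB = [0, 5, 4, 0]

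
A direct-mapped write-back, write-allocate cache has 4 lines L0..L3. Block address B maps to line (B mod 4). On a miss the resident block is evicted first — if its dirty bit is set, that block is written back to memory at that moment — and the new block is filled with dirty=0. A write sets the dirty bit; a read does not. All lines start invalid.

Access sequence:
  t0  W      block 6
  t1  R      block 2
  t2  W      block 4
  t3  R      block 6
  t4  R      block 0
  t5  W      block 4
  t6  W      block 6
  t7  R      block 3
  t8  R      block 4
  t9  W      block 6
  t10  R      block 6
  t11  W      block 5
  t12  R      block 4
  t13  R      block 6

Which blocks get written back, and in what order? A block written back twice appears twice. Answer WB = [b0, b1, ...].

0: W B6 → L2 miss [D]
1: R B2 → L2 miss wb→B6 [-]
2: W B4 → L0 miss [D]
3: R B6 → L2 miss [-]
4: R B0 → L0 miss wb→B4 [-]
5: W B4 → L0 miss [D]
6: W B6 → L2 hit [D]
7: R B3 → L3 miss [-]
8: R B4 → L0 hit [D]
9: W B6 → L2 hit [D]
10: R B6 → L2 hit [D]
11: W B5 → L1 miss [D]
12: R B4 → L0 hit [D]
13: R B6 → L2 hit [D]

WB = [6, 4]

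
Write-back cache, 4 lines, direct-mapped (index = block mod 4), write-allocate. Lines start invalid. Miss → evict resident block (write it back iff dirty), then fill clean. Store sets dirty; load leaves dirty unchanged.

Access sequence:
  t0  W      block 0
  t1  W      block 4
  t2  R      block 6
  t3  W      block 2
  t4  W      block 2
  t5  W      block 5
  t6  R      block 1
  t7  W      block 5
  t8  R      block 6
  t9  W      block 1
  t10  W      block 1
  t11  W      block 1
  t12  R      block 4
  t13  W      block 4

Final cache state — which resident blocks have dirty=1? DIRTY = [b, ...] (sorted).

DIRTY = [1, 4]

  0 | W B0 → L0 miss [D]
  1 | W B4 → L0 miss wb→B0 [D]
  2 | R B6 → L2 miss [-]
  3 | W B2 → L2 miss [D]
  4 | W B2 → L2 hit [D]
  5 | W B5 → L1 miss [D]
  6 | R B1 → L1 miss wb→B5 [-]
  7 | W B5 → L1 miss [D]
  8 | R B6 → L2 miss wb→B2 [-]
  9 | W B1 → L1 miss wb→B5 [D]
  10 | W B1 → L1 hit [D]
  11 | W B1 → L1 hit [D]
  12 | R B4 → L0 hit [D]
  13 | W B4 → L0 hit [D]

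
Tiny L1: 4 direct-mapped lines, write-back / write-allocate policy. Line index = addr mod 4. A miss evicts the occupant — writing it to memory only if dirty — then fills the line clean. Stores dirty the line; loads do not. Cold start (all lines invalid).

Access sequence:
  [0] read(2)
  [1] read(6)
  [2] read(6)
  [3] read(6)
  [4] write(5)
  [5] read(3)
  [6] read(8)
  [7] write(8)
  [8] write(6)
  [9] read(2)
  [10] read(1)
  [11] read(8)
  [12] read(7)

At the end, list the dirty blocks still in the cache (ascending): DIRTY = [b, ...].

0: R B2 -> L2 miss  d=-]
1: R B6 -> L2 miss  d=-]
2: R B6 -> L2 hit  d=-]
3: R B6 -> L2 hit  d=-]
4: W B5 -> L1 miss  d=D]
5: R B3 -> L3 miss  d=-]
6: R B8 -> L0 miss  d=-]
7: W B8 -> L0 hit  d=D]
8: W B6 -> L2 hit  d=D]
9: R B2 -> L2 miss wb->B6  d=-]
10: R B1 -> L1 miss wb->B5  d=-]
11: R B8 -> L0 hit  d=D]
12: R B7 -> L3 miss  d=-]

DIRTY = [8]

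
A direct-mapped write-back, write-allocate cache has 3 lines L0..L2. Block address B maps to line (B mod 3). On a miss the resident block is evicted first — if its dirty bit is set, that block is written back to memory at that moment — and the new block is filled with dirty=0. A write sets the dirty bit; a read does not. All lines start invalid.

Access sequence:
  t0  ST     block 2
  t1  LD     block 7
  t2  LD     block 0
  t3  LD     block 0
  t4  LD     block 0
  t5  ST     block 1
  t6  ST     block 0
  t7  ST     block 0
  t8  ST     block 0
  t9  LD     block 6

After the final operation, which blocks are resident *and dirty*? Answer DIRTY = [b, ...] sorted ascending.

  0 | W B2 → L2 miss [D]
  1 | R B7 → L1 miss [-]
  2 | R B0 → L0 miss [-]
  3 | R B0 → L0 hit [-]
  4 | R B0 → L0 hit [-]
  5 | W B1 → L1 miss [D]
  6 | W B0 → L0 hit [D]
  7 | W B0 → L0 hit [D]
  8 | W B0 → L0 hit [D]
  9 | R B6 → L0 miss wb→B0 [-]

DIRTY = [1, 2]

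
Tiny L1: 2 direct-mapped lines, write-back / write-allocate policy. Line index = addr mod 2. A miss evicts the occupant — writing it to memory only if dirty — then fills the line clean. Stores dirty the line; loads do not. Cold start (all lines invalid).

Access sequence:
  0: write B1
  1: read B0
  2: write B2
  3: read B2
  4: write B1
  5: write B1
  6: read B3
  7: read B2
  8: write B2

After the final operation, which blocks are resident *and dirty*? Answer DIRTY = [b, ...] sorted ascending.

0: W B1 -> L1 miss  d=D]
1: R B0 -> L0 miss  d=-]
2: W B2 -> L0 miss  d=D]
3: R B2 -> L0 hit  d=D]
4: W B1 -> L1 hit  d=D]
5: W B1 -> L1 hit  d=D]
6: R B3 -> L1 miss wb->B1  d=-]
7: R B2 -> L0 hit  d=D]
8: W B2 -> L0 hit  d=D]

DIRTY = [2]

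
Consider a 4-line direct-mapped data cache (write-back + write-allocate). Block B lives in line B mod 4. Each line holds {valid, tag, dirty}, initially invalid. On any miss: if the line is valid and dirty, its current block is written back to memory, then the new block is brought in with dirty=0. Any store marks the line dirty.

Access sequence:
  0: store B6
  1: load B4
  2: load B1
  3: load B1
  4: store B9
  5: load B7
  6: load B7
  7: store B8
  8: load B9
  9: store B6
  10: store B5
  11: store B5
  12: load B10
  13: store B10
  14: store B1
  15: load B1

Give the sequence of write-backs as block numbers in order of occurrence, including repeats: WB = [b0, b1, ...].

WB = [9, 6, 5]

  0 | W B6 → L2 miss [D]
  1 | R B4 → L0 miss [-]
  2 | R B1 → L1 miss [-]
  3 | R B1 → L1 hit [-]
  4 | W B9 → L1 miss [D]
  5 | R B7 → L3 miss [-]
  6 | R B7 → L3 hit [-]
  7 | W B8 → L0 miss [D]
  8 | R B9 → L1 hit [D]
  9 | W B6 → L2 hit [D]
  10 | W B5 → L1 miss wb→B9 [D]
  11 | W B5 → L1 hit [D]
  12 | R B10 → L2 miss wb→B6 [-]
  13 | W B10 → L2 hit [D]
  14 | W B1 → L1 miss wb→B5 [D]
  15 | R B1 → L1 hit [D]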